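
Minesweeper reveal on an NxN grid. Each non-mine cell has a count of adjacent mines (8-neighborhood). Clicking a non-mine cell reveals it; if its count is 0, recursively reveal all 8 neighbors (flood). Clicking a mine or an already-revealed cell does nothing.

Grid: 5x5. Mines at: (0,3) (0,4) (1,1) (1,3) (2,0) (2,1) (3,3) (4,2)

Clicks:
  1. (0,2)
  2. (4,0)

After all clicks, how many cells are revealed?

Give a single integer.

Answer: 5

Derivation:
Click 1 (0,2) count=3: revealed 1 new [(0,2)] -> total=1
Click 2 (4,0) count=0: revealed 4 new [(3,0) (3,1) (4,0) (4,1)] -> total=5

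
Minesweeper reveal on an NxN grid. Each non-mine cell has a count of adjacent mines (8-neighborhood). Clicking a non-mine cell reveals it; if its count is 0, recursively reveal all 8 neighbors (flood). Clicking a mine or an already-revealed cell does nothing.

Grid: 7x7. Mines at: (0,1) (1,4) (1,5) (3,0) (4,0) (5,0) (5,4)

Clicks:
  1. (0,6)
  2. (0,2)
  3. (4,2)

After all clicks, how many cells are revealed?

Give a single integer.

Answer: 33

Derivation:
Click 1 (0,6) count=1: revealed 1 new [(0,6)] -> total=1
Click 2 (0,2) count=1: revealed 1 new [(0,2)] -> total=2
Click 3 (4,2) count=0: revealed 31 new [(1,1) (1,2) (1,3) (2,1) (2,2) (2,3) (2,4) (2,5) (2,6) (3,1) (3,2) (3,3) (3,4) (3,5) (3,6) (4,1) (4,2) (4,3) (4,4) (4,5) (4,6) (5,1) (5,2) (5,3) (5,5) (5,6) (6,1) (6,2) (6,3) (6,5) (6,6)] -> total=33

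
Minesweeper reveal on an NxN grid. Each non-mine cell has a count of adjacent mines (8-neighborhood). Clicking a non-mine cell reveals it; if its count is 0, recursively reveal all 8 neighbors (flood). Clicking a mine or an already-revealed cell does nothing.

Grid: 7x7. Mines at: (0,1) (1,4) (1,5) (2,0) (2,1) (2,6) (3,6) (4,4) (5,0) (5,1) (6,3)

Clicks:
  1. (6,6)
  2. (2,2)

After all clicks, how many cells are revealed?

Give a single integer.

Answer: 9

Derivation:
Click 1 (6,6) count=0: revealed 8 new [(4,5) (4,6) (5,4) (5,5) (5,6) (6,4) (6,5) (6,6)] -> total=8
Click 2 (2,2) count=1: revealed 1 new [(2,2)] -> total=9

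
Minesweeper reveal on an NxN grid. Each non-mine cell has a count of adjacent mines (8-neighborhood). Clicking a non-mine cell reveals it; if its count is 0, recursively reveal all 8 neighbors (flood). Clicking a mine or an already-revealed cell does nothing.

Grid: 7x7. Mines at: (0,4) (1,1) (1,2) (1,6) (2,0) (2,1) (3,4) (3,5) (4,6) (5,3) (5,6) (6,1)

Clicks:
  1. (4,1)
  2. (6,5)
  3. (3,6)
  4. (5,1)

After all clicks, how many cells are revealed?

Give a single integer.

Click 1 (4,1) count=0: revealed 9 new [(3,0) (3,1) (3,2) (4,0) (4,1) (4,2) (5,0) (5,1) (5,2)] -> total=9
Click 2 (6,5) count=1: revealed 1 new [(6,5)] -> total=10
Click 3 (3,6) count=2: revealed 1 new [(3,6)] -> total=11
Click 4 (5,1) count=1: revealed 0 new [(none)] -> total=11

Answer: 11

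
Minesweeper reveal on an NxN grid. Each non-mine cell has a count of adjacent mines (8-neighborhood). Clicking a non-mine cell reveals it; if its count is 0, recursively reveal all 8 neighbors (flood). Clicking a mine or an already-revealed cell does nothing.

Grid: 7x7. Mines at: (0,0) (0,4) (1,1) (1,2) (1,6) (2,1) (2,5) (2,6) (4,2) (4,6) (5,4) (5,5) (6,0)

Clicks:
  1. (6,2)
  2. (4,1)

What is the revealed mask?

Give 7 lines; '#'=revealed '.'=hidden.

Answer: .......
.......
.......
.......
.#.....
.###...
.###...

Derivation:
Click 1 (6,2) count=0: revealed 6 new [(5,1) (5,2) (5,3) (6,1) (6,2) (6,3)] -> total=6
Click 2 (4,1) count=1: revealed 1 new [(4,1)] -> total=7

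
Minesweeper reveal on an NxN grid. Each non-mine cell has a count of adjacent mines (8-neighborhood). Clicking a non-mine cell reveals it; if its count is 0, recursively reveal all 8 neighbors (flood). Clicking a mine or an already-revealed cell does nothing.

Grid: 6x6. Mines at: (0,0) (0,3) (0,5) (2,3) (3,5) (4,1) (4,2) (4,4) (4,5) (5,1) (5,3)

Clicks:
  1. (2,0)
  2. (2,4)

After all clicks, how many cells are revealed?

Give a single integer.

Click 1 (2,0) count=0: revealed 9 new [(1,0) (1,1) (1,2) (2,0) (2,1) (2,2) (3,0) (3,1) (3,2)] -> total=9
Click 2 (2,4) count=2: revealed 1 new [(2,4)] -> total=10

Answer: 10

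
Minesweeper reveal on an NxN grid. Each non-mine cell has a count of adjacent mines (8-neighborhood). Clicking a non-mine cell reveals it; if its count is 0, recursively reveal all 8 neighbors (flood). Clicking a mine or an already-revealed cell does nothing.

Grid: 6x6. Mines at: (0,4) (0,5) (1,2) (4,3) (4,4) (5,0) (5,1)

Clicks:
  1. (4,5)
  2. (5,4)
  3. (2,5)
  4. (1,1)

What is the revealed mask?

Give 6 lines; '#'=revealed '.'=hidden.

Click 1 (4,5) count=1: revealed 1 new [(4,5)] -> total=1
Click 2 (5,4) count=2: revealed 1 new [(5,4)] -> total=2
Click 3 (2,5) count=0: revealed 9 new [(1,3) (1,4) (1,5) (2,3) (2,4) (2,5) (3,3) (3,4) (3,5)] -> total=11
Click 4 (1,1) count=1: revealed 1 new [(1,1)] -> total=12

Answer: ......
.#.###
...###
...###
.....#
....#.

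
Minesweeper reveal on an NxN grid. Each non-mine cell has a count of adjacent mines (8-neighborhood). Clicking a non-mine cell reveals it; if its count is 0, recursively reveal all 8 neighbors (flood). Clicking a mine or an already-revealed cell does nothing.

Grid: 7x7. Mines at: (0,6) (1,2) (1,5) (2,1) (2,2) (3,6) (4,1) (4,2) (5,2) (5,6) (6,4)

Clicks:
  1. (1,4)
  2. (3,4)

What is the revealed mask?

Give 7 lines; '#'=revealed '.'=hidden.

Click 1 (1,4) count=1: revealed 1 new [(1,4)] -> total=1
Click 2 (3,4) count=0: revealed 12 new [(2,3) (2,4) (2,5) (3,3) (3,4) (3,5) (4,3) (4,4) (4,5) (5,3) (5,4) (5,5)] -> total=13

Answer: .......
....#..
...###.
...###.
...###.
...###.
.......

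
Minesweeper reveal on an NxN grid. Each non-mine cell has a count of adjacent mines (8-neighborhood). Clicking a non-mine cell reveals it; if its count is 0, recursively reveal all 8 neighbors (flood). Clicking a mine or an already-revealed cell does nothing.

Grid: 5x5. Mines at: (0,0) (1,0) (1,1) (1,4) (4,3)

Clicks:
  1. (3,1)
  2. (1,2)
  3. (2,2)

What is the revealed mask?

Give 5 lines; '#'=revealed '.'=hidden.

Click 1 (3,1) count=0: revealed 9 new [(2,0) (2,1) (2,2) (3,0) (3,1) (3,2) (4,0) (4,1) (4,2)] -> total=9
Click 2 (1,2) count=1: revealed 1 new [(1,2)] -> total=10
Click 3 (2,2) count=1: revealed 0 new [(none)] -> total=10

Answer: .....
..#..
###..
###..
###..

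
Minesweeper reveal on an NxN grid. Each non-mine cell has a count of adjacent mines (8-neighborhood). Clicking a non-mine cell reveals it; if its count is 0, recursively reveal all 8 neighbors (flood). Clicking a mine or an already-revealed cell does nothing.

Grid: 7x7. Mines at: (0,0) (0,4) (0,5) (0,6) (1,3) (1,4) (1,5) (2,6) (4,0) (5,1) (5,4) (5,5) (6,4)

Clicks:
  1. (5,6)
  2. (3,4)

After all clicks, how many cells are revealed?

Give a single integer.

Click 1 (5,6) count=1: revealed 1 new [(5,6)] -> total=1
Click 2 (3,4) count=0: revealed 20 new [(1,0) (1,1) (1,2) (2,0) (2,1) (2,2) (2,3) (2,4) (2,5) (3,0) (3,1) (3,2) (3,3) (3,4) (3,5) (4,1) (4,2) (4,3) (4,4) (4,5)] -> total=21

Answer: 21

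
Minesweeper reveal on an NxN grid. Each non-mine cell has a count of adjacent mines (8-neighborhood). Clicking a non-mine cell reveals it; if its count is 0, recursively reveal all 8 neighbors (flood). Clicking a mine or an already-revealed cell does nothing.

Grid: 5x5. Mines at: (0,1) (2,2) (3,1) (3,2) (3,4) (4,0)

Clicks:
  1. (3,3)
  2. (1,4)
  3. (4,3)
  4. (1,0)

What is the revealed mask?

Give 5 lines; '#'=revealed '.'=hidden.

Click 1 (3,3) count=3: revealed 1 new [(3,3)] -> total=1
Click 2 (1,4) count=0: revealed 8 new [(0,2) (0,3) (0,4) (1,2) (1,3) (1,4) (2,3) (2,4)] -> total=9
Click 3 (4,3) count=2: revealed 1 new [(4,3)] -> total=10
Click 4 (1,0) count=1: revealed 1 new [(1,0)] -> total=11

Answer: ..###
#.###
...##
...#.
...#.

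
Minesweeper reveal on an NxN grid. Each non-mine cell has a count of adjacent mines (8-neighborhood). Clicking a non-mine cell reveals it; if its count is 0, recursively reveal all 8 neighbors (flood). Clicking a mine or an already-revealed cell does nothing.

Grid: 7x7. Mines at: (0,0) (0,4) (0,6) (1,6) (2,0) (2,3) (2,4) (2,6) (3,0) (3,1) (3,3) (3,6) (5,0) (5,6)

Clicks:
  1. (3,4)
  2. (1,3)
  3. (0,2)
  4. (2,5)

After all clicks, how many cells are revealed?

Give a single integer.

Answer: 8

Derivation:
Click 1 (3,4) count=3: revealed 1 new [(3,4)] -> total=1
Click 2 (1,3) count=3: revealed 1 new [(1,3)] -> total=2
Click 3 (0,2) count=0: revealed 5 new [(0,1) (0,2) (0,3) (1,1) (1,2)] -> total=7
Click 4 (2,5) count=4: revealed 1 new [(2,5)] -> total=8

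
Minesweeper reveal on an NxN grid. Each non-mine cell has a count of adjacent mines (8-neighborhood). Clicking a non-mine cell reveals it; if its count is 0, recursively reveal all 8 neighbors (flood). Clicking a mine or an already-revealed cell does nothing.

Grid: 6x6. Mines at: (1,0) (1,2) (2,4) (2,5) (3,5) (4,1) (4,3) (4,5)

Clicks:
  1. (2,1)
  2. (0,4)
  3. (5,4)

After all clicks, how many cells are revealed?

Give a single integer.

Click 1 (2,1) count=2: revealed 1 new [(2,1)] -> total=1
Click 2 (0,4) count=0: revealed 6 new [(0,3) (0,4) (0,5) (1,3) (1,4) (1,5)] -> total=7
Click 3 (5,4) count=2: revealed 1 new [(5,4)] -> total=8

Answer: 8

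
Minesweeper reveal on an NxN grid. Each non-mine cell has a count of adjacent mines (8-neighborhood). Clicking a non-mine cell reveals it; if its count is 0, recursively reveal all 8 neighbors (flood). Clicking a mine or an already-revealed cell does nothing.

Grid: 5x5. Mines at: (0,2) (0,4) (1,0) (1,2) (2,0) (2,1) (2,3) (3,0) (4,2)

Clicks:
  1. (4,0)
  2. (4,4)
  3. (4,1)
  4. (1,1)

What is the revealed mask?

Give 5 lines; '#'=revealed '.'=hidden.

Answer: .....
.#...
.....
...##
##.##

Derivation:
Click 1 (4,0) count=1: revealed 1 new [(4,0)] -> total=1
Click 2 (4,4) count=0: revealed 4 new [(3,3) (3,4) (4,3) (4,4)] -> total=5
Click 3 (4,1) count=2: revealed 1 new [(4,1)] -> total=6
Click 4 (1,1) count=5: revealed 1 new [(1,1)] -> total=7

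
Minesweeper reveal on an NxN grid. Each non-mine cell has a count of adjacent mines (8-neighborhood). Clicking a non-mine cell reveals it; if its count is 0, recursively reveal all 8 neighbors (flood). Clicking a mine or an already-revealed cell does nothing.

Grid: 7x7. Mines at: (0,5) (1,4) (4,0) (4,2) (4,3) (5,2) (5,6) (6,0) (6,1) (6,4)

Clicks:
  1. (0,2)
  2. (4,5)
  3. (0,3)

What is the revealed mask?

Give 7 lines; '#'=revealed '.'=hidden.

Answer: ####...
####...
####...
####...
.....#.
.......
.......

Derivation:
Click 1 (0,2) count=0: revealed 16 new [(0,0) (0,1) (0,2) (0,3) (1,0) (1,1) (1,2) (1,3) (2,0) (2,1) (2,2) (2,3) (3,0) (3,1) (3,2) (3,3)] -> total=16
Click 2 (4,5) count=1: revealed 1 new [(4,5)] -> total=17
Click 3 (0,3) count=1: revealed 0 new [(none)] -> total=17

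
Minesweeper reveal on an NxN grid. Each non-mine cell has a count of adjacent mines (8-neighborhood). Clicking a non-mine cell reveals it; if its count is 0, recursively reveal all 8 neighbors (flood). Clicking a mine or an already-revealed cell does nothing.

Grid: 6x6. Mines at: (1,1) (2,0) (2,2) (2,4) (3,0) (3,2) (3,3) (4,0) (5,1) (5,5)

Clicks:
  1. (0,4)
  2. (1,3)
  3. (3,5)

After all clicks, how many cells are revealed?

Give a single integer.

Answer: 9

Derivation:
Click 1 (0,4) count=0: revealed 8 new [(0,2) (0,3) (0,4) (0,5) (1,2) (1,3) (1,4) (1,5)] -> total=8
Click 2 (1,3) count=2: revealed 0 new [(none)] -> total=8
Click 3 (3,5) count=1: revealed 1 new [(3,5)] -> total=9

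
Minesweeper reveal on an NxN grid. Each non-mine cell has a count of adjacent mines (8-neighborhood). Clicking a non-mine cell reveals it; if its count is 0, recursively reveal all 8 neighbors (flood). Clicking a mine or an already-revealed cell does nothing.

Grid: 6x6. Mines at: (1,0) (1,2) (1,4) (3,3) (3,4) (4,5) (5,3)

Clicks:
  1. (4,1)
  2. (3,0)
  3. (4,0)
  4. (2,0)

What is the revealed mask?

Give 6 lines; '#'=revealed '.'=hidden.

Answer: ......
......
###...
###...
###...
###...

Derivation:
Click 1 (4,1) count=0: revealed 12 new [(2,0) (2,1) (2,2) (3,0) (3,1) (3,2) (4,0) (4,1) (4,2) (5,0) (5,1) (5,2)] -> total=12
Click 2 (3,0) count=0: revealed 0 new [(none)] -> total=12
Click 3 (4,0) count=0: revealed 0 new [(none)] -> total=12
Click 4 (2,0) count=1: revealed 0 new [(none)] -> total=12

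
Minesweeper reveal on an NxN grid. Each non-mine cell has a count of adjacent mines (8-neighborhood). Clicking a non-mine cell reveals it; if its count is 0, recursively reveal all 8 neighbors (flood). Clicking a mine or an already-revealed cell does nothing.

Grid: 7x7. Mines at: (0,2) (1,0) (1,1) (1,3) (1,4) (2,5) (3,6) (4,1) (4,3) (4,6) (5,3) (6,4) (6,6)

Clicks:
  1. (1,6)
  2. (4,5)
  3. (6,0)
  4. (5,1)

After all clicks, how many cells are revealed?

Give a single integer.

Answer: 8

Derivation:
Click 1 (1,6) count=1: revealed 1 new [(1,6)] -> total=1
Click 2 (4,5) count=2: revealed 1 new [(4,5)] -> total=2
Click 3 (6,0) count=0: revealed 6 new [(5,0) (5,1) (5,2) (6,0) (6,1) (6,2)] -> total=8
Click 4 (5,1) count=1: revealed 0 new [(none)] -> total=8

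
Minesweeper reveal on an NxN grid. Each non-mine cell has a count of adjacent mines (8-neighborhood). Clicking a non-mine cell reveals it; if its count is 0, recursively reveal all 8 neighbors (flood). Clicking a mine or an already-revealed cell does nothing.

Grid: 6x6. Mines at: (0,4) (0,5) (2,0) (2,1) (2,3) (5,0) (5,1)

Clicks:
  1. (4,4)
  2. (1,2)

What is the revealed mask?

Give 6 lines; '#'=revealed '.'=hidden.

Answer: ......
..#.##
....##
..####
..####
..####

Derivation:
Click 1 (4,4) count=0: revealed 16 new [(1,4) (1,5) (2,4) (2,5) (3,2) (3,3) (3,4) (3,5) (4,2) (4,3) (4,4) (4,5) (5,2) (5,3) (5,4) (5,5)] -> total=16
Click 2 (1,2) count=2: revealed 1 new [(1,2)] -> total=17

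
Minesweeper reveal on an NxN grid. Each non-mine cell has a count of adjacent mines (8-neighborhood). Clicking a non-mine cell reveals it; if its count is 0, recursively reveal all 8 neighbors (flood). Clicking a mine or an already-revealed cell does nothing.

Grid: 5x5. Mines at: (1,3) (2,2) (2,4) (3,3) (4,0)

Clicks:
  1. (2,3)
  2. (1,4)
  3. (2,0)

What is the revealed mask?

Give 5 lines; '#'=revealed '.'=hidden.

Answer: ###..
###.#
##.#.
##...
.....

Derivation:
Click 1 (2,3) count=4: revealed 1 new [(2,3)] -> total=1
Click 2 (1,4) count=2: revealed 1 new [(1,4)] -> total=2
Click 3 (2,0) count=0: revealed 10 new [(0,0) (0,1) (0,2) (1,0) (1,1) (1,2) (2,0) (2,1) (3,0) (3,1)] -> total=12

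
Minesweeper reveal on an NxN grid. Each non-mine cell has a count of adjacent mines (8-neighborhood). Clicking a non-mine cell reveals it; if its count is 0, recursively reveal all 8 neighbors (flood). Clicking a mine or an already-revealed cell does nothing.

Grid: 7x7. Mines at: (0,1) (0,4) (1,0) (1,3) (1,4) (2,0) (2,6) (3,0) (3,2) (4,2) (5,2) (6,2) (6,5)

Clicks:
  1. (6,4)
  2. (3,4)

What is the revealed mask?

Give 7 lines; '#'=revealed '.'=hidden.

Click 1 (6,4) count=1: revealed 1 new [(6,4)] -> total=1
Click 2 (3,4) count=0: revealed 15 new [(2,3) (2,4) (2,5) (3,3) (3,4) (3,5) (3,6) (4,3) (4,4) (4,5) (4,6) (5,3) (5,4) (5,5) (5,6)] -> total=16

Answer: .......
.......
...###.
...####
...####
...####
....#..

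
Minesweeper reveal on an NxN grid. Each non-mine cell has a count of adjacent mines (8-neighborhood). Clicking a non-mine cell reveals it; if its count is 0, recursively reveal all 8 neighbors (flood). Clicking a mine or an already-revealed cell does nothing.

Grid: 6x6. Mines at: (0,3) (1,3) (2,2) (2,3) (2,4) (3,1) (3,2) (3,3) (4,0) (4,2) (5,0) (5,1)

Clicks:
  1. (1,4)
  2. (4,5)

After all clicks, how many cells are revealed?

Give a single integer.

Click 1 (1,4) count=4: revealed 1 new [(1,4)] -> total=1
Click 2 (4,5) count=0: revealed 8 new [(3,4) (3,5) (4,3) (4,4) (4,5) (5,3) (5,4) (5,5)] -> total=9

Answer: 9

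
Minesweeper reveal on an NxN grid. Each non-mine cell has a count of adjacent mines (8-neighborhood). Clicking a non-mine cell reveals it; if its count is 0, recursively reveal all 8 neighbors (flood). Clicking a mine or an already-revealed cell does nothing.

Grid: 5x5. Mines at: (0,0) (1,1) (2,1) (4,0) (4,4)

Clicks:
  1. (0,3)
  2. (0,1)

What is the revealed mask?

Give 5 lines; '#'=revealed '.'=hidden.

Click 1 (0,3) count=0: revealed 12 new [(0,2) (0,3) (0,4) (1,2) (1,3) (1,4) (2,2) (2,3) (2,4) (3,2) (3,3) (3,4)] -> total=12
Click 2 (0,1) count=2: revealed 1 new [(0,1)] -> total=13

Answer: .####
..###
..###
..###
.....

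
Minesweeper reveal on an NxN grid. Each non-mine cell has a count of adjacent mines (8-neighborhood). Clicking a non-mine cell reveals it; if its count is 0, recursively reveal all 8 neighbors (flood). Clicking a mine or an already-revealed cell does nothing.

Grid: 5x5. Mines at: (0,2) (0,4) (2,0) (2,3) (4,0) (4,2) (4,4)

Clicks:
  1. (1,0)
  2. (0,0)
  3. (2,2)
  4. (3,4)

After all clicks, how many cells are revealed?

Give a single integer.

Click 1 (1,0) count=1: revealed 1 new [(1,0)] -> total=1
Click 2 (0,0) count=0: revealed 3 new [(0,0) (0,1) (1,1)] -> total=4
Click 3 (2,2) count=1: revealed 1 new [(2,2)] -> total=5
Click 4 (3,4) count=2: revealed 1 new [(3,4)] -> total=6

Answer: 6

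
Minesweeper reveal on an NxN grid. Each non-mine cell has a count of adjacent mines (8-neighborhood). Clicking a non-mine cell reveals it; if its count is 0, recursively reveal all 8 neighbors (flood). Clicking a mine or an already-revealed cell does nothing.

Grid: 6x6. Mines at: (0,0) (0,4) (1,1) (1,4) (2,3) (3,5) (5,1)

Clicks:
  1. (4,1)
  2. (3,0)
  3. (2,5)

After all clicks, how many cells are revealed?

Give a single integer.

Click 1 (4,1) count=1: revealed 1 new [(4,1)] -> total=1
Click 2 (3,0) count=0: revealed 8 new [(2,0) (2,1) (2,2) (3,0) (3,1) (3,2) (4,0) (4,2)] -> total=9
Click 3 (2,5) count=2: revealed 1 new [(2,5)] -> total=10

Answer: 10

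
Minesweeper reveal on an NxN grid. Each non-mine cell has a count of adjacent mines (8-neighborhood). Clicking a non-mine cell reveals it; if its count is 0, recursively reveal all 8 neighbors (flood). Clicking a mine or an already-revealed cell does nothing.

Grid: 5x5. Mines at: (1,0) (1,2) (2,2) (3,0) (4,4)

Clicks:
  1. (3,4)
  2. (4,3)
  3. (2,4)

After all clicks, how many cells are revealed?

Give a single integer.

Answer: 9

Derivation:
Click 1 (3,4) count=1: revealed 1 new [(3,4)] -> total=1
Click 2 (4,3) count=1: revealed 1 new [(4,3)] -> total=2
Click 3 (2,4) count=0: revealed 7 new [(0,3) (0,4) (1,3) (1,4) (2,3) (2,4) (3,3)] -> total=9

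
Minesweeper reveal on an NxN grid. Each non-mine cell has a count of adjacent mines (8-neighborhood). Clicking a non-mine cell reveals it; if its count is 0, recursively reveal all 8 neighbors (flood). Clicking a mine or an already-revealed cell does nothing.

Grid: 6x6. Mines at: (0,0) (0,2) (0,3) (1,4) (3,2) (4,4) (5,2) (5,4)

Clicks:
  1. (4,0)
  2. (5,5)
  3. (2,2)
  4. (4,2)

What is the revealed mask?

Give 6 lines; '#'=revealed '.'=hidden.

Answer: ......
##....
###...
##....
###...
##...#

Derivation:
Click 1 (4,0) count=0: revealed 10 new [(1,0) (1,1) (2,0) (2,1) (3,0) (3,1) (4,0) (4,1) (5,0) (5,1)] -> total=10
Click 2 (5,5) count=2: revealed 1 new [(5,5)] -> total=11
Click 3 (2,2) count=1: revealed 1 new [(2,2)] -> total=12
Click 4 (4,2) count=2: revealed 1 new [(4,2)] -> total=13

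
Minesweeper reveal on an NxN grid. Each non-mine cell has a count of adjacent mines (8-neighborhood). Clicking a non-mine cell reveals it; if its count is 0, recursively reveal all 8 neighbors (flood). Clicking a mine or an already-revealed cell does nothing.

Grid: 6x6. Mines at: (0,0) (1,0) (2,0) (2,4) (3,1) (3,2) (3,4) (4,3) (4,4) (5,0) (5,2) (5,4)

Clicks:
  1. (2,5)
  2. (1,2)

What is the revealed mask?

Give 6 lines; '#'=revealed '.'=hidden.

Answer: .#####
.#####
.###.#
......
......
......

Derivation:
Click 1 (2,5) count=2: revealed 1 new [(2,5)] -> total=1
Click 2 (1,2) count=0: revealed 13 new [(0,1) (0,2) (0,3) (0,4) (0,5) (1,1) (1,2) (1,3) (1,4) (1,5) (2,1) (2,2) (2,3)] -> total=14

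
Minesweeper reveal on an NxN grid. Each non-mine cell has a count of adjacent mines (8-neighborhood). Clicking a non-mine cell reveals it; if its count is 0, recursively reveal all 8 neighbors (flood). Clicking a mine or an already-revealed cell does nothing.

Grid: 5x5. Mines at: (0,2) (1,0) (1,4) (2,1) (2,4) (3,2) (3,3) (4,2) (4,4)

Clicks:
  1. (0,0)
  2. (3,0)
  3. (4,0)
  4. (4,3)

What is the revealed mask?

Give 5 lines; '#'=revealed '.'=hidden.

Click 1 (0,0) count=1: revealed 1 new [(0,0)] -> total=1
Click 2 (3,0) count=1: revealed 1 new [(3,0)] -> total=2
Click 3 (4,0) count=0: revealed 3 new [(3,1) (4,0) (4,1)] -> total=5
Click 4 (4,3) count=4: revealed 1 new [(4,3)] -> total=6

Answer: #....
.....
.....
##...
##.#.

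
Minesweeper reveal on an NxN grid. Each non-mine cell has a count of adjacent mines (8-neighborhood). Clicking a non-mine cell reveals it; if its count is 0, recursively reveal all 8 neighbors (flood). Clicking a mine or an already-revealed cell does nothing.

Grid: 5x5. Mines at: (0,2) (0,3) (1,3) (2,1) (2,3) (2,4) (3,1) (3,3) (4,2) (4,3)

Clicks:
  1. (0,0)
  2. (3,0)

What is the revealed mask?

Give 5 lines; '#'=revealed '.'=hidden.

Click 1 (0,0) count=0: revealed 4 new [(0,0) (0,1) (1,0) (1,1)] -> total=4
Click 2 (3,0) count=2: revealed 1 new [(3,0)] -> total=5

Answer: ##...
##...
.....
#....
.....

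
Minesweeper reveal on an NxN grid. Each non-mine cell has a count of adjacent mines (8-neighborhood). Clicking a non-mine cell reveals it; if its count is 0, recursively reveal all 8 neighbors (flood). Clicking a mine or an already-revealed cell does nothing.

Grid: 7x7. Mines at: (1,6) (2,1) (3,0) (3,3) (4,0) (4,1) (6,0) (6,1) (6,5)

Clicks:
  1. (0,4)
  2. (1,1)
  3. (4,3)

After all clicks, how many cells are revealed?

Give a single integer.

Answer: 17

Derivation:
Click 1 (0,4) count=0: revealed 16 new [(0,0) (0,1) (0,2) (0,3) (0,4) (0,5) (1,0) (1,1) (1,2) (1,3) (1,4) (1,5) (2,2) (2,3) (2,4) (2,5)] -> total=16
Click 2 (1,1) count=1: revealed 0 new [(none)] -> total=16
Click 3 (4,3) count=1: revealed 1 new [(4,3)] -> total=17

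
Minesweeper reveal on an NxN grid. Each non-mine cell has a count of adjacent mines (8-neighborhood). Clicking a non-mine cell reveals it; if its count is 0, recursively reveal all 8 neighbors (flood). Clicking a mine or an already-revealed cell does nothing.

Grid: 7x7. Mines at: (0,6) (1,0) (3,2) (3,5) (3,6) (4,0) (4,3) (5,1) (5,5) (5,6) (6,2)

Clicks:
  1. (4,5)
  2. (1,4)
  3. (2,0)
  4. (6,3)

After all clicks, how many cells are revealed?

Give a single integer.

Answer: 18

Derivation:
Click 1 (4,5) count=4: revealed 1 new [(4,5)] -> total=1
Click 2 (1,4) count=0: revealed 15 new [(0,1) (0,2) (0,3) (0,4) (0,5) (1,1) (1,2) (1,3) (1,4) (1,5) (2,1) (2,2) (2,3) (2,4) (2,5)] -> total=16
Click 3 (2,0) count=1: revealed 1 new [(2,0)] -> total=17
Click 4 (6,3) count=1: revealed 1 new [(6,3)] -> total=18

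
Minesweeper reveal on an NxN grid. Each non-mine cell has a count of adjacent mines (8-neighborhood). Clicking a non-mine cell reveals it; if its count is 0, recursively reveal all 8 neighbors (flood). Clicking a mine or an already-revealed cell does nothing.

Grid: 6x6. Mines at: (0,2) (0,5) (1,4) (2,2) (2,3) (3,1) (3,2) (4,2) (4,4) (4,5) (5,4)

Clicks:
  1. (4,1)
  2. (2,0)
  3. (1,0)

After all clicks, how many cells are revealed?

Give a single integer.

Answer: 7

Derivation:
Click 1 (4,1) count=3: revealed 1 new [(4,1)] -> total=1
Click 2 (2,0) count=1: revealed 1 new [(2,0)] -> total=2
Click 3 (1,0) count=0: revealed 5 new [(0,0) (0,1) (1,0) (1,1) (2,1)] -> total=7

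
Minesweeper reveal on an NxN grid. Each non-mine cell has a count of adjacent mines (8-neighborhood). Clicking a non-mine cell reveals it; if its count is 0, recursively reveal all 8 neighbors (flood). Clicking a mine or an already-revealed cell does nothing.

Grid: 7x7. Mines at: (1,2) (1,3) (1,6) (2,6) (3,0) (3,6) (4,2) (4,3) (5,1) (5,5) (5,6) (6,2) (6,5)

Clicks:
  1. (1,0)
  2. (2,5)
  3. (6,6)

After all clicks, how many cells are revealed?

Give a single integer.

Click 1 (1,0) count=0: revealed 6 new [(0,0) (0,1) (1,0) (1,1) (2,0) (2,1)] -> total=6
Click 2 (2,5) count=3: revealed 1 new [(2,5)] -> total=7
Click 3 (6,6) count=3: revealed 1 new [(6,6)] -> total=8

Answer: 8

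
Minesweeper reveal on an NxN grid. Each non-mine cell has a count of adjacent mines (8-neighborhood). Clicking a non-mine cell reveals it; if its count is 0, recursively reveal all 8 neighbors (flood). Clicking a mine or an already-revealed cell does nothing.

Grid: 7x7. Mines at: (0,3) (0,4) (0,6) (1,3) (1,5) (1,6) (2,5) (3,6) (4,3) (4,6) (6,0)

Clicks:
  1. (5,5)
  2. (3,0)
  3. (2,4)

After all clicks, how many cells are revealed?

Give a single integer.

Answer: 20

Derivation:
Click 1 (5,5) count=1: revealed 1 new [(5,5)] -> total=1
Click 2 (3,0) count=0: revealed 18 new [(0,0) (0,1) (0,2) (1,0) (1,1) (1,2) (2,0) (2,1) (2,2) (3,0) (3,1) (3,2) (4,0) (4,1) (4,2) (5,0) (5,1) (5,2)] -> total=19
Click 3 (2,4) count=3: revealed 1 new [(2,4)] -> total=20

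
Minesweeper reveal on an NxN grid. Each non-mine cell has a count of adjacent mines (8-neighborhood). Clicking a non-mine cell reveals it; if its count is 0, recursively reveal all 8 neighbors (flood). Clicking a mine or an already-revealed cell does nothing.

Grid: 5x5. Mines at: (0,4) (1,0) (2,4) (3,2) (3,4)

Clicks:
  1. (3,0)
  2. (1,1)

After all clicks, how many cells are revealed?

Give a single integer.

Answer: 7

Derivation:
Click 1 (3,0) count=0: revealed 6 new [(2,0) (2,1) (3,0) (3,1) (4,0) (4,1)] -> total=6
Click 2 (1,1) count=1: revealed 1 new [(1,1)] -> total=7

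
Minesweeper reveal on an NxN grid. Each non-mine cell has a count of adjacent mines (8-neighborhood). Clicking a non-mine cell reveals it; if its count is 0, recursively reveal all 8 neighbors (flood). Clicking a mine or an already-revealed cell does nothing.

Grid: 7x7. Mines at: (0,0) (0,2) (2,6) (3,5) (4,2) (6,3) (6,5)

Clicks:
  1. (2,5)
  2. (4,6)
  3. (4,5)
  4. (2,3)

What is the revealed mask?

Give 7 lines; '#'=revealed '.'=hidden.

Click 1 (2,5) count=2: revealed 1 new [(2,5)] -> total=1
Click 2 (4,6) count=1: revealed 1 new [(4,6)] -> total=2
Click 3 (4,5) count=1: revealed 1 new [(4,5)] -> total=3
Click 4 (2,3) count=0: revealed 29 new [(0,3) (0,4) (0,5) (0,6) (1,0) (1,1) (1,2) (1,3) (1,4) (1,5) (1,6) (2,0) (2,1) (2,2) (2,3) (2,4) (3,0) (3,1) (3,2) (3,3) (3,4) (4,0) (4,1) (5,0) (5,1) (5,2) (6,0) (6,1) (6,2)] -> total=32

Answer: ...####
#######
######.
#####..
##...##
###....
###....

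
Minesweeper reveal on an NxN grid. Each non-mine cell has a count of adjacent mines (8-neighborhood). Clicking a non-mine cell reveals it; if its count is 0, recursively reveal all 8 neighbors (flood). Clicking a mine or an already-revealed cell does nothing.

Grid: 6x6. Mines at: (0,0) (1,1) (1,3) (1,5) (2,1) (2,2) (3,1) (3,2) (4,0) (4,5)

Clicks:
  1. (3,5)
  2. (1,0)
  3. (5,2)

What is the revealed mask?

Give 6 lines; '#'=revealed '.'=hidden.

Click 1 (3,5) count=1: revealed 1 new [(3,5)] -> total=1
Click 2 (1,0) count=3: revealed 1 new [(1,0)] -> total=2
Click 3 (5,2) count=0: revealed 8 new [(4,1) (4,2) (4,3) (4,4) (5,1) (5,2) (5,3) (5,4)] -> total=10

Answer: ......
#.....
......
.....#
.####.
.####.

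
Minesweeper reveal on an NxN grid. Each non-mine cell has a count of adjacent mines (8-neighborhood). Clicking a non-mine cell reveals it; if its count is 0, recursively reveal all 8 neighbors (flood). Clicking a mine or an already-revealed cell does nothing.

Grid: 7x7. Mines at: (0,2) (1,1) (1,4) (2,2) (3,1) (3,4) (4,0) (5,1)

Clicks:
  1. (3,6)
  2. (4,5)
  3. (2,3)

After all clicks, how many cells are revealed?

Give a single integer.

Answer: 24

Derivation:
Click 1 (3,6) count=0: revealed 23 new [(0,5) (0,6) (1,5) (1,6) (2,5) (2,6) (3,5) (3,6) (4,2) (4,3) (4,4) (4,5) (4,6) (5,2) (5,3) (5,4) (5,5) (5,6) (6,2) (6,3) (6,4) (6,5) (6,6)] -> total=23
Click 2 (4,5) count=1: revealed 0 new [(none)] -> total=23
Click 3 (2,3) count=3: revealed 1 new [(2,3)] -> total=24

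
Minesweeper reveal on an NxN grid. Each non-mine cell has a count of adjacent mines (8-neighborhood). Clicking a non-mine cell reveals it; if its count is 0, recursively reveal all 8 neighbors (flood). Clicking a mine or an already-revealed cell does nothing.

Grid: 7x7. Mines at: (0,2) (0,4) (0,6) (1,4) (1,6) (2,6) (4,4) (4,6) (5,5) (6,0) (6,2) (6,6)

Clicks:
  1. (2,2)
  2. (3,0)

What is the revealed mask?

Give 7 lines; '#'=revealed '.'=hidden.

Answer: ##.....
####...
####...
####...
####...
####...
.......

Derivation:
Click 1 (2,2) count=0: revealed 22 new [(0,0) (0,1) (1,0) (1,1) (1,2) (1,3) (2,0) (2,1) (2,2) (2,3) (3,0) (3,1) (3,2) (3,3) (4,0) (4,1) (4,2) (4,3) (5,0) (5,1) (5,2) (5,3)] -> total=22
Click 2 (3,0) count=0: revealed 0 new [(none)] -> total=22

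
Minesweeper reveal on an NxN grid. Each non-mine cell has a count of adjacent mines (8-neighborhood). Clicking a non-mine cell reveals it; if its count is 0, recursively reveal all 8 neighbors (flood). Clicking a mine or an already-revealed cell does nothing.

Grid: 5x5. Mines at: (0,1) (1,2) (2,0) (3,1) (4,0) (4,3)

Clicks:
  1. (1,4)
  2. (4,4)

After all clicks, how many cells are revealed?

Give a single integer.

Answer: 9

Derivation:
Click 1 (1,4) count=0: revealed 8 new [(0,3) (0,4) (1,3) (1,4) (2,3) (2,4) (3,3) (3,4)] -> total=8
Click 2 (4,4) count=1: revealed 1 new [(4,4)] -> total=9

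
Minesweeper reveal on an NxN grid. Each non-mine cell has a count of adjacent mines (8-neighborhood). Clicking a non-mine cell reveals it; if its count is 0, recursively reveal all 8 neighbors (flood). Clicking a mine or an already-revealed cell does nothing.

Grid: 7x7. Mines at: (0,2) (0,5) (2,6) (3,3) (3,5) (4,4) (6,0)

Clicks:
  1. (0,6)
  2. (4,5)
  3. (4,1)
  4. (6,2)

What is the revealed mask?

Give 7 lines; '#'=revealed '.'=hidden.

Click 1 (0,6) count=1: revealed 1 new [(0,6)] -> total=1
Click 2 (4,5) count=2: revealed 1 new [(4,5)] -> total=2
Click 3 (4,1) count=0: revealed 29 new [(0,0) (0,1) (1,0) (1,1) (1,2) (2,0) (2,1) (2,2) (3,0) (3,1) (3,2) (4,0) (4,1) (4,2) (4,3) (4,6) (5,0) (5,1) (5,2) (5,3) (5,4) (5,5) (5,6) (6,1) (6,2) (6,3) (6,4) (6,5) (6,6)] -> total=31
Click 4 (6,2) count=0: revealed 0 new [(none)] -> total=31

Answer: ##....#
###....
###....
###....
####.##
#######
.######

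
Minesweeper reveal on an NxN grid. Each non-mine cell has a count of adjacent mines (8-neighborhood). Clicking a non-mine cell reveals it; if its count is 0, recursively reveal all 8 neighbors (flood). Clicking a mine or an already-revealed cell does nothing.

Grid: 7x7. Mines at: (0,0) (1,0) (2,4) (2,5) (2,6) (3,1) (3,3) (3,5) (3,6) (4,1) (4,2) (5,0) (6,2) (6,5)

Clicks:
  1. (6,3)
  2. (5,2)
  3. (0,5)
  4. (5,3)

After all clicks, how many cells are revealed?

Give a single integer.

Click 1 (6,3) count=1: revealed 1 new [(6,3)] -> total=1
Click 2 (5,2) count=3: revealed 1 new [(5,2)] -> total=2
Click 3 (0,5) count=0: revealed 15 new [(0,1) (0,2) (0,3) (0,4) (0,5) (0,6) (1,1) (1,2) (1,3) (1,4) (1,5) (1,6) (2,1) (2,2) (2,3)] -> total=17
Click 4 (5,3) count=2: revealed 1 new [(5,3)] -> total=18

Answer: 18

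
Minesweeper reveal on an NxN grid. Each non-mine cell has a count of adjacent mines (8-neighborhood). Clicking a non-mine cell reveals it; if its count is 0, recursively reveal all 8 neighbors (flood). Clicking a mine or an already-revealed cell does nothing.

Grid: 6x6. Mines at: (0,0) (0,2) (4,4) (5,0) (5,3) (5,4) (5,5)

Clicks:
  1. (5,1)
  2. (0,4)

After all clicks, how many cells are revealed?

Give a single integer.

Answer: 26

Derivation:
Click 1 (5,1) count=1: revealed 1 new [(5,1)] -> total=1
Click 2 (0,4) count=0: revealed 25 new [(0,3) (0,4) (0,5) (1,0) (1,1) (1,2) (1,3) (1,4) (1,5) (2,0) (2,1) (2,2) (2,3) (2,4) (2,5) (3,0) (3,1) (3,2) (3,3) (3,4) (3,5) (4,0) (4,1) (4,2) (4,3)] -> total=26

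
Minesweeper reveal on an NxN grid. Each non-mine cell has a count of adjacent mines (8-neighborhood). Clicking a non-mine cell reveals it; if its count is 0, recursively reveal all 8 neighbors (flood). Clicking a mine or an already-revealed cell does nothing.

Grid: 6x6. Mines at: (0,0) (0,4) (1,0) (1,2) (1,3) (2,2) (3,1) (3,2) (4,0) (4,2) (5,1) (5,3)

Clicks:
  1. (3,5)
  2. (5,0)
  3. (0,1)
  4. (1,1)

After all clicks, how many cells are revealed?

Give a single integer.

Click 1 (3,5) count=0: revealed 13 new [(1,4) (1,5) (2,3) (2,4) (2,5) (3,3) (3,4) (3,5) (4,3) (4,4) (4,5) (5,4) (5,5)] -> total=13
Click 2 (5,0) count=2: revealed 1 new [(5,0)] -> total=14
Click 3 (0,1) count=3: revealed 1 new [(0,1)] -> total=15
Click 4 (1,1) count=4: revealed 1 new [(1,1)] -> total=16

Answer: 16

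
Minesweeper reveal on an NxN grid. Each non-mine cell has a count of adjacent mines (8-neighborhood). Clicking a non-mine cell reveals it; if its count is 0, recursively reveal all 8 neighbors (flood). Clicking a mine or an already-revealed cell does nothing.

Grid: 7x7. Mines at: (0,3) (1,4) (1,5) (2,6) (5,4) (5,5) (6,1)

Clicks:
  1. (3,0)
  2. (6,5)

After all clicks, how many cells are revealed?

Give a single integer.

Click 1 (3,0) count=0: revealed 29 new [(0,0) (0,1) (0,2) (1,0) (1,1) (1,2) (1,3) (2,0) (2,1) (2,2) (2,3) (2,4) (2,5) (3,0) (3,1) (3,2) (3,3) (3,4) (3,5) (4,0) (4,1) (4,2) (4,3) (4,4) (4,5) (5,0) (5,1) (5,2) (5,3)] -> total=29
Click 2 (6,5) count=2: revealed 1 new [(6,5)] -> total=30

Answer: 30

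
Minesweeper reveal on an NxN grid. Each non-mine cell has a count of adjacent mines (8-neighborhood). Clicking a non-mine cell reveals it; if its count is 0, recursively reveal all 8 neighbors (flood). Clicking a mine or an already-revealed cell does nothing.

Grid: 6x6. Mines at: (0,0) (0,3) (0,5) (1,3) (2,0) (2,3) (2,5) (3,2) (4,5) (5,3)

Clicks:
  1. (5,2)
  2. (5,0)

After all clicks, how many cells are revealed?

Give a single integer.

Click 1 (5,2) count=1: revealed 1 new [(5,2)] -> total=1
Click 2 (5,0) count=0: revealed 7 new [(3,0) (3,1) (4,0) (4,1) (4,2) (5,0) (5,1)] -> total=8

Answer: 8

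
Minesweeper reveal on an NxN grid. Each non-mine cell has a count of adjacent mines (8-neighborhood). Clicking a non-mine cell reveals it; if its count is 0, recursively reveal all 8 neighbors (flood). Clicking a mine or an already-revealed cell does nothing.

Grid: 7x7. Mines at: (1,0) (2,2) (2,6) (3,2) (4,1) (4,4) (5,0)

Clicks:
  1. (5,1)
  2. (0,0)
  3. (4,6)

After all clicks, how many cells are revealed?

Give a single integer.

Click 1 (5,1) count=2: revealed 1 new [(5,1)] -> total=1
Click 2 (0,0) count=1: revealed 1 new [(0,0)] -> total=2
Click 3 (4,6) count=0: revealed 15 new [(3,5) (3,6) (4,5) (4,6) (5,2) (5,3) (5,4) (5,5) (5,6) (6,1) (6,2) (6,3) (6,4) (6,5) (6,6)] -> total=17

Answer: 17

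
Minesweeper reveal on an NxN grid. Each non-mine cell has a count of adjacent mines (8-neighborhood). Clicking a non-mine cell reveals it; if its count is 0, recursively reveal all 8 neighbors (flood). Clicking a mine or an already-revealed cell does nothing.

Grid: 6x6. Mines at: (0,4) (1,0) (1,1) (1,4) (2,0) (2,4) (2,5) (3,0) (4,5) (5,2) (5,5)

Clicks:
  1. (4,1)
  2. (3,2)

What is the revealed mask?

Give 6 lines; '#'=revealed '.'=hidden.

Answer: ......
......
.###..
.###..
.###..
......

Derivation:
Click 1 (4,1) count=2: revealed 1 new [(4,1)] -> total=1
Click 2 (3,2) count=0: revealed 8 new [(2,1) (2,2) (2,3) (3,1) (3,2) (3,3) (4,2) (4,3)] -> total=9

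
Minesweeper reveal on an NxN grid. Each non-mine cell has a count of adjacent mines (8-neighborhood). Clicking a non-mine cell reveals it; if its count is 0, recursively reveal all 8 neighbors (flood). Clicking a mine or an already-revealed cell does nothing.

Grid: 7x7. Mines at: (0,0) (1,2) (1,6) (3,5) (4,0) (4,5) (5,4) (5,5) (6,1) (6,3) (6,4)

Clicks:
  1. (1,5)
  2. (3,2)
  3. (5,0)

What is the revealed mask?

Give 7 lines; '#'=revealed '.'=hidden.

Click 1 (1,5) count=1: revealed 1 new [(1,5)] -> total=1
Click 2 (3,2) count=0: revealed 15 new [(2,1) (2,2) (2,3) (2,4) (3,1) (3,2) (3,3) (3,4) (4,1) (4,2) (4,3) (4,4) (5,1) (5,2) (5,3)] -> total=16
Click 3 (5,0) count=2: revealed 1 new [(5,0)] -> total=17

Answer: .......
.....#.
.####..
.####..
.####..
####...
.......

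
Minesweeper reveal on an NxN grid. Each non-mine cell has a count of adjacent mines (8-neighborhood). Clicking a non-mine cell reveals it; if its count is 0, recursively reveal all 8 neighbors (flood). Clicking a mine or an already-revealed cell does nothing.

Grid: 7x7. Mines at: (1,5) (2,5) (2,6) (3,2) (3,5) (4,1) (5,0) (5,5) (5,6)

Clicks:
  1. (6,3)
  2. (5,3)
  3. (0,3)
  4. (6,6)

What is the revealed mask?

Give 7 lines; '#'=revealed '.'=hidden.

Answer: #####..
#####..
#####..
##.....
..###..
.####..
.####.#

Derivation:
Click 1 (6,3) count=0: revealed 11 new [(4,2) (4,3) (4,4) (5,1) (5,2) (5,3) (5,4) (6,1) (6,2) (6,3) (6,4)] -> total=11
Click 2 (5,3) count=0: revealed 0 new [(none)] -> total=11
Click 3 (0,3) count=0: revealed 17 new [(0,0) (0,1) (0,2) (0,3) (0,4) (1,0) (1,1) (1,2) (1,3) (1,4) (2,0) (2,1) (2,2) (2,3) (2,4) (3,0) (3,1)] -> total=28
Click 4 (6,6) count=2: revealed 1 new [(6,6)] -> total=29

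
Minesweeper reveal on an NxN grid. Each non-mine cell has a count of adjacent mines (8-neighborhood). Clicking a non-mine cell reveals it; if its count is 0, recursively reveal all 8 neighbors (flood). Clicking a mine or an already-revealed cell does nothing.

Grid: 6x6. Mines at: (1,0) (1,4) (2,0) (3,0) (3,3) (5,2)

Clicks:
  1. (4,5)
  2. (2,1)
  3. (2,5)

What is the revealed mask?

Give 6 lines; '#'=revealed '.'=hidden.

Answer: ......
......
.#..##
....##
...###
...###

Derivation:
Click 1 (4,5) count=0: revealed 10 new [(2,4) (2,5) (3,4) (3,5) (4,3) (4,4) (4,5) (5,3) (5,4) (5,5)] -> total=10
Click 2 (2,1) count=3: revealed 1 new [(2,1)] -> total=11
Click 3 (2,5) count=1: revealed 0 new [(none)] -> total=11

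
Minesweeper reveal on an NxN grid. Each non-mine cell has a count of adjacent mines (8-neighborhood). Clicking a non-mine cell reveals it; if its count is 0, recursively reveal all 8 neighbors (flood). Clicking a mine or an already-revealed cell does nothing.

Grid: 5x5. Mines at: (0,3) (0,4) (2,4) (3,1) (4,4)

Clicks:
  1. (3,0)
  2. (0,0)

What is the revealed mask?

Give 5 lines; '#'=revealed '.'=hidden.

Click 1 (3,0) count=1: revealed 1 new [(3,0)] -> total=1
Click 2 (0,0) count=0: revealed 9 new [(0,0) (0,1) (0,2) (1,0) (1,1) (1,2) (2,0) (2,1) (2,2)] -> total=10

Answer: ###..
###..
###..
#....
.....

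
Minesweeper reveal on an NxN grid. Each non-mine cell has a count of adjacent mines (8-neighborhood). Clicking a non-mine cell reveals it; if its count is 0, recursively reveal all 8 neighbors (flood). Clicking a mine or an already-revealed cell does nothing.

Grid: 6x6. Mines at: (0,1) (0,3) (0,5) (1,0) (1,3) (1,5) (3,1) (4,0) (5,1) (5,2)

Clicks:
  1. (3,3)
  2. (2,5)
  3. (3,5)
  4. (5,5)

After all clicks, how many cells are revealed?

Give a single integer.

Click 1 (3,3) count=0: revealed 15 new [(2,2) (2,3) (2,4) (2,5) (3,2) (3,3) (3,4) (3,5) (4,2) (4,3) (4,4) (4,5) (5,3) (5,4) (5,5)] -> total=15
Click 2 (2,5) count=1: revealed 0 new [(none)] -> total=15
Click 3 (3,5) count=0: revealed 0 new [(none)] -> total=15
Click 4 (5,5) count=0: revealed 0 new [(none)] -> total=15

Answer: 15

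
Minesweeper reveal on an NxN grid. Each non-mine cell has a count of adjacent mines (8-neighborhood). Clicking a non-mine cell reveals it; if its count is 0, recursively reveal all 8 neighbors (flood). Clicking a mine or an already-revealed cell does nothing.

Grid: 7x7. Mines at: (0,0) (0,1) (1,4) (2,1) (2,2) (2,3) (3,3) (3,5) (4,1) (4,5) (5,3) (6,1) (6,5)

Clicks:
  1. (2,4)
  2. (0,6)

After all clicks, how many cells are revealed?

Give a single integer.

Answer: 7

Derivation:
Click 1 (2,4) count=4: revealed 1 new [(2,4)] -> total=1
Click 2 (0,6) count=0: revealed 6 new [(0,5) (0,6) (1,5) (1,6) (2,5) (2,6)] -> total=7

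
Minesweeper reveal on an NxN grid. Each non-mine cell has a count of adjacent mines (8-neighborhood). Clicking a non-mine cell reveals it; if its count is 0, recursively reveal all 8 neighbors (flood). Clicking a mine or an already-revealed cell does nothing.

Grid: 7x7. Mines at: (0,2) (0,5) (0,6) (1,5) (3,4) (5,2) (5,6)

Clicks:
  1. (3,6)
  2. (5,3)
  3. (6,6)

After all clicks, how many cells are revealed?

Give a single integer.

Answer: 8

Derivation:
Click 1 (3,6) count=0: revealed 6 new [(2,5) (2,6) (3,5) (3,6) (4,5) (4,6)] -> total=6
Click 2 (5,3) count=1: revealed 1 new [(5,3)] -> total=7
Click 3 (6,6) count=1: revealed 1 new [(6,6)] -> total=8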